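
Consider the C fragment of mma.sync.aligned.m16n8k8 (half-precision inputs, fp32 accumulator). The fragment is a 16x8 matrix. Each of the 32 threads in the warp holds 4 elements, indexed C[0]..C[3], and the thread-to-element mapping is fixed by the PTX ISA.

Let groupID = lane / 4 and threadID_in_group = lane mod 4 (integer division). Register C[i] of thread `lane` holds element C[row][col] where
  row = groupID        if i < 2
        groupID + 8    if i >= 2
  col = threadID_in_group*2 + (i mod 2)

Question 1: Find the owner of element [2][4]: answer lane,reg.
10,0

r=2->g=2,rb=0  c=4->t=2,b0=0
L=2*4+2=10  i=0*2+0=0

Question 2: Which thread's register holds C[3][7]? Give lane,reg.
r=3→G=3,rhi=0  c=7→T=3,p=1
L=3*4+3=15  i=0*2+1=1

15,1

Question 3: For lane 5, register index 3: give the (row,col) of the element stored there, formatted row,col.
9,3

lane 5: grp=1 (5/4), tig=1 (5%4)
i=3: r=1+8=9, c=1*2+1=3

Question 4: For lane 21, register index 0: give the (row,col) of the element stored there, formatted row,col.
5,2

lane 21: g=5 (21/4), t=1 (21%4)
i=0: r=5+0=5, c=1*2+0=2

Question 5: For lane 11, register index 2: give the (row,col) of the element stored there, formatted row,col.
L=11=>grp=11>>2=2, tig=11&3=3
[2]=>row 2+8=10  col 3·2+0=6

10,6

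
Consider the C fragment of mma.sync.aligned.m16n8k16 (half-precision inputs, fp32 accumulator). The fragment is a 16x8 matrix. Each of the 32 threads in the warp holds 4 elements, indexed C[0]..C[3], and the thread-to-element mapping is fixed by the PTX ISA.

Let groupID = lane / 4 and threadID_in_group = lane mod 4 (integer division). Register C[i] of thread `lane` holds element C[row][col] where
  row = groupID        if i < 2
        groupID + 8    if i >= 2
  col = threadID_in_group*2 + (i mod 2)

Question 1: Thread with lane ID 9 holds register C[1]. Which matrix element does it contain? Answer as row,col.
2,3

lane 9: G=2 (9/4), T=1 (9%4)
i=1: r=2+0=2, c=1*2+1=3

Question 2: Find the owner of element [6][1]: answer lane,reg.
24,1

r=6⇒gr=6,Rb=0  c=1⇒th=0,odd=1
L=6*4+0=24  i=0*2+1=1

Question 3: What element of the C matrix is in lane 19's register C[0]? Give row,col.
L=19=>grp=19>>2=4, tig=19&3=3
[0]=>row 4+0=4  col 3·2+0=6

4,6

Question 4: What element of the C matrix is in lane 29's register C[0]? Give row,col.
7,2

L=29⇒gr=29>>2=7, th=29&3=1
[0]⇒row 7+0=7  col 1·2+0=2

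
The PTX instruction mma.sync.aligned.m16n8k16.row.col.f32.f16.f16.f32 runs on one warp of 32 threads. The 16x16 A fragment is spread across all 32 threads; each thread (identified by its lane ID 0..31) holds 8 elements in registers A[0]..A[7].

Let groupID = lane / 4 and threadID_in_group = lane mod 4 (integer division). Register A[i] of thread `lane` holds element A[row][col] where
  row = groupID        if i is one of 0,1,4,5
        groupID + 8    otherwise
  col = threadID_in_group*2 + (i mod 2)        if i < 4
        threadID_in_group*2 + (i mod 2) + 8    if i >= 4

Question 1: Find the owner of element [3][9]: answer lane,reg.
r: 3->gid=3,r8=0  c: 9->c8=1,tid=0,i&1=1
L=3*4+0=12  i=1*4+0*2+1=5

12,5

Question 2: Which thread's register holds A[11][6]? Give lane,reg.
15,2

r=11⇒gr=3,Rb=1  c=6⇒Cb=0,th=3,odd=0
L=3*4+3=15  i=0*4+1*2+0=2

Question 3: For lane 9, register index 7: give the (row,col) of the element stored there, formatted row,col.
10,11

9: grp=2,tig=1
[7] (2+8,1*2+1+8) = (10,11)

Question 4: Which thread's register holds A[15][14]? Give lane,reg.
31,6

r=15→G=7,rhi=1  c=14→chi=1,T=3,p=0
L=7*4+3=31  i=1*4+1*2+0=6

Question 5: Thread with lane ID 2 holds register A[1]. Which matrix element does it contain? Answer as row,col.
lane 2: gid=0 (2/4), tid=2 (2%4)
i=1: r=0+0=0, c=2*2+1+0=5

0,5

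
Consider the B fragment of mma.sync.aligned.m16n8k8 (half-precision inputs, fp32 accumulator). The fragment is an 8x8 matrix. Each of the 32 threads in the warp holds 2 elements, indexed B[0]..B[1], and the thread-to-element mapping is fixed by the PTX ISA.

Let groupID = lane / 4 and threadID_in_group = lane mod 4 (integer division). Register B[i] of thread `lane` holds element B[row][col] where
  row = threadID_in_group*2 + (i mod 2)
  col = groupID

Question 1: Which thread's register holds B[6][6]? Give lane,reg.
c: 6->gid=6  r: 6->tid=3,i&1=0
L=6*4+3=27  i=0=0

27,0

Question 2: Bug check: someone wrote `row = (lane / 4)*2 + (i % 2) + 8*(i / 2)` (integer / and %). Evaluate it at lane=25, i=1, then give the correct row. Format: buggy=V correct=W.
`(lane / 4)*2 + (i % 2) + 8*(i / 2)`[25,1]=>13
25: grp=6,tig=1
[1] (1*2+1,6) = (3,6)
row: 13 vs 3

buggy=13 correct=3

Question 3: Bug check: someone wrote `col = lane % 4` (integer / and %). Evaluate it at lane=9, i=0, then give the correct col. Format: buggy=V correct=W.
`lane % 4`[9,0]->1
lane 9->9/4=2, 9 mod 4=1
i=0  r:2·1+0->2  c:2
col: 1 vs 2

buggy=1 correct=2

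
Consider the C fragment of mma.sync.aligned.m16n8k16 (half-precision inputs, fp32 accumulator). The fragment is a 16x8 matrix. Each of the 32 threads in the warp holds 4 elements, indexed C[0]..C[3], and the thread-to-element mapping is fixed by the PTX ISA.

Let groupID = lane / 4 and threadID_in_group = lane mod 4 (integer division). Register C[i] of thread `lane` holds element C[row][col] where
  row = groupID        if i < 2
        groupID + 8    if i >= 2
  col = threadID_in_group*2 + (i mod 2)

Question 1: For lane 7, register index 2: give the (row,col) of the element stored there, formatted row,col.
lane 7: gr=1 (7/4), th=3 (7%4)
i=2: r=1+8=9, c=3*2+0=6

9,6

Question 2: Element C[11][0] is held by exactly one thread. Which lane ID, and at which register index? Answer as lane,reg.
r=11→G=3,rhi=1  c=0→T=0,p=0
L=3*4+0=12  i=1*2+0=2

12,2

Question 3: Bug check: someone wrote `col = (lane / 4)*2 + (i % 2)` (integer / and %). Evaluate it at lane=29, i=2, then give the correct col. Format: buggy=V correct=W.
`(lane / 4)*2 + (i % 2)`[29,2]=>14
lane 29=>29/4=7, 29 mod 4=1
i=2  r:7+8=>15  c:2·1+0=>2
col: 14 vs 2

buggy=14 correct=2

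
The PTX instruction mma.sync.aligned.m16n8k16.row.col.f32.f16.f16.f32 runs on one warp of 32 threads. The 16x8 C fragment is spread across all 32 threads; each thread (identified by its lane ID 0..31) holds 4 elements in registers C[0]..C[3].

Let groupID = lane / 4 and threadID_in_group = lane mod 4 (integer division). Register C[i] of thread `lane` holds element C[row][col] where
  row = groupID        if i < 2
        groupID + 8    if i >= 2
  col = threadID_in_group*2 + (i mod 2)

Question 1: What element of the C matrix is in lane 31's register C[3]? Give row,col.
15,7

L=31->g=31>>2=7, t=31&3=3
[3]->row 7+8=15  col 3·2+1=7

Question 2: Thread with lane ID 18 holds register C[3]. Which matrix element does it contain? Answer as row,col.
lane 18->18/4=4, 18 mod 4=2
i=3  r:4+8->12  c:2·2+1->5

12,5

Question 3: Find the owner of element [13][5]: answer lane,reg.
22,3

r=13->g=5,rb=1  c=5->t=2,b0=1
L=5*4+2=22  i=1*2+1=3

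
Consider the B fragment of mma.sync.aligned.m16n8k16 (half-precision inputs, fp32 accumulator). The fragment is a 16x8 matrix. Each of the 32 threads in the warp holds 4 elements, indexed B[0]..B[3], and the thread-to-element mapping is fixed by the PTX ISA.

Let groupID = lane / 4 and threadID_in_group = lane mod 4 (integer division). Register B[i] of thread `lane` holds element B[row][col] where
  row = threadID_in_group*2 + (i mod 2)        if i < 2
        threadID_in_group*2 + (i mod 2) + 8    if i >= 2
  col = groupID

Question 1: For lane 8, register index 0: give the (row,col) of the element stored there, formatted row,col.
lane 8->8/4=2, 8 mod 4=0
i=0  r:2·0+0+0->0  c:2

0,2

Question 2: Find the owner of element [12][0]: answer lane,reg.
2,2

c=0⇒gr=0  r=12⇒Rb=1,th=2,odd=0
L=0*4+2=2  i=1*2+0=2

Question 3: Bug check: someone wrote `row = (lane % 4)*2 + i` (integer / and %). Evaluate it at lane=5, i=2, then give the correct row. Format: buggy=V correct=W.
`(lane % 4)*2 + i`[5,2]→4
L=5→G=5>>2=1, T=5&3=1
[2]→row 1·2+0+8=10  col G=1
row: 4 vs 10

buggy=4 correct=10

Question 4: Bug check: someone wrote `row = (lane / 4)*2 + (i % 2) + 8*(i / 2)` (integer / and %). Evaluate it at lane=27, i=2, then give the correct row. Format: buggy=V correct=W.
buggy=20 correct=14

`(lane / 4)*2 + (i % 2) + 8*(i / 2)`[27,2]->20
L=27->gid=27>>2=6, tid=27&3=3
[2]->row 3·2+0+8=14  col gid=6
row: 20 vs 14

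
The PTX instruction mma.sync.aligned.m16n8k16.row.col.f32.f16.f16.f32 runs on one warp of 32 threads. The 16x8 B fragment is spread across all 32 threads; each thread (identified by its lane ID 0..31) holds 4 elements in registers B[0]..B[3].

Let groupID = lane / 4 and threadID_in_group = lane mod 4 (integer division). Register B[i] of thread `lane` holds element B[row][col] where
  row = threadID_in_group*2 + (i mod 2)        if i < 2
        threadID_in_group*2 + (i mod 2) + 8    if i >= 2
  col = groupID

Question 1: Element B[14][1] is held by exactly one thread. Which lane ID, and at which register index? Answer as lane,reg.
c: 1->gid=1  r: 14->r8=1,tid=3,i&1=0
L=1*4+3=7  i=1*2+0=2

7,2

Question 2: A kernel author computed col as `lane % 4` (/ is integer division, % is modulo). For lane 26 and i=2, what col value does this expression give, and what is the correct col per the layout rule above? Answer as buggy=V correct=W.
buggy=2 correct=6

`lane % 4`[26,2]->2
lane 26: g=6 (26/4), t=2 (26%4)
i=2: r=2*2+0+8=12, c=g=6
col: 2 vs 6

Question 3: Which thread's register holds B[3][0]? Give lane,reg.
c: 0->gid=0  r: 3->r8=0,tid=1,i&1=1
L=0*4+1=1  i=0*2+1=1

1,1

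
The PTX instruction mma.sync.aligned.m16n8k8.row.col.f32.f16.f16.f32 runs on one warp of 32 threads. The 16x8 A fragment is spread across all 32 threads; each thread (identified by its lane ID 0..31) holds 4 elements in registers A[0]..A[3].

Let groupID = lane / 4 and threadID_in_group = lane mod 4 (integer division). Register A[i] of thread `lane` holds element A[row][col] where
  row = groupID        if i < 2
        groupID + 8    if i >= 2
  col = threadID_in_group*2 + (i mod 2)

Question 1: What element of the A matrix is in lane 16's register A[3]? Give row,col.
12,1

lane 16=>16/4=4, 16 mod 4=0
i=3  r:4+8=>12  c:2·0+1=>1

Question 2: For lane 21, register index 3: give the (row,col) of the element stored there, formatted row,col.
13,3

L=21->gid=21>>2=5, tid=21&3=1
[3]->row 5+8=13  col 1·2+1=3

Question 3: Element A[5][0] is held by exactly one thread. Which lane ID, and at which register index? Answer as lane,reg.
r:5=>grp=5,rB=0  c:0=>tig=0,lo=0
L=5*4+0=20  i=0*2+0=0

20,0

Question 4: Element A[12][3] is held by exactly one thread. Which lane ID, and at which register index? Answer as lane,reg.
17,3

r=12→G=4,rhi=1  c=3→T=1,p=1
L=4*4+1=17  i=1*2+1=3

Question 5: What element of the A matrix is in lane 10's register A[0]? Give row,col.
lane 10→10/4=2, 10 mod 4=2
i=0  r:2+0→2  c:2·2+0→4

2,4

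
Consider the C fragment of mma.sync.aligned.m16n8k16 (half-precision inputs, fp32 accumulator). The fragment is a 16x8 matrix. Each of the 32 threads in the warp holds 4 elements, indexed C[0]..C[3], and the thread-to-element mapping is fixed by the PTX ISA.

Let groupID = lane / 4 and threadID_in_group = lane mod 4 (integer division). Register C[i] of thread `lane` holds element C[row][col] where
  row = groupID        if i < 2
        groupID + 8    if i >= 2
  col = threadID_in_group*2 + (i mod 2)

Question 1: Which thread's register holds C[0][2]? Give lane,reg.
1,0

r: 0->gid=0,r8=0  c: 2->tid=1,i&1=0
L=0*4+1=1  i=0*2+0=0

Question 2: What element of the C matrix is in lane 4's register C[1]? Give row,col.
lane 4: gid=1 (4/4), tid=0 (4%4)
i=1: r=1+0=1, c=0*2+1=1

1,1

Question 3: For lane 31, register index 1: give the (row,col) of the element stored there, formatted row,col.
7,7

L=31→G=31>>2=7, T=31&3=3
[1]→row 7+0=7  col 3·2+1=7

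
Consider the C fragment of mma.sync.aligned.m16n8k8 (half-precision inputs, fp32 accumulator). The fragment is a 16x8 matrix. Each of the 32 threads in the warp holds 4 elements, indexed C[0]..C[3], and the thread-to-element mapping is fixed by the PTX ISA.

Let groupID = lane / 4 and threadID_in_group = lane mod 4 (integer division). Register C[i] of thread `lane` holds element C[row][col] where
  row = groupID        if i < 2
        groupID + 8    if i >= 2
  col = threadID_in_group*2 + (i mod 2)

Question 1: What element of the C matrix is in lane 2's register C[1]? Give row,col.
2: grp=0,tig=2
[1] (0+0,2*2+1) = (0,5)

0,5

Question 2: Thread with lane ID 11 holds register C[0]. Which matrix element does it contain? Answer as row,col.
L=11->gid=11>>2=2, tid=11&3=3
[0]->row 2+0=2  col 3·2+0=6

2,6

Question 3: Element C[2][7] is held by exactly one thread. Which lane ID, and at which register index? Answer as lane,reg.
r: 2->gid=2,r8=0  c: 7->tid=3,i&1=1
L=2*4+3=11  i=0*2+1=1

11,1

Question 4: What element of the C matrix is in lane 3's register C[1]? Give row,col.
lane 3: g=0 (3/4), t=3 (3%4)
i=1: r=0+0=0, c=3*2+1=7

0,7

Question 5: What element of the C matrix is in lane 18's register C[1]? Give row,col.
4,5

lane 18: gid=4 (18/4), tid=2 (18%4)
i=1: r=4+0=4, c=2*2+1=5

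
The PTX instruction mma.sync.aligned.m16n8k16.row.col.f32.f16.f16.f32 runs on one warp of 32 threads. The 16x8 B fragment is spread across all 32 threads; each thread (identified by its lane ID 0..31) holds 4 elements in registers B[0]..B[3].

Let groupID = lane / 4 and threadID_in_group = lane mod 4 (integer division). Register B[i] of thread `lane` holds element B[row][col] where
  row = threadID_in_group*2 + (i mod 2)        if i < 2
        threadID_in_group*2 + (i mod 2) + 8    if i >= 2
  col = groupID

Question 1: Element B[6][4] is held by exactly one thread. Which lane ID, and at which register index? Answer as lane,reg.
c=4->g=4  r=6->rb=0,t=3,b0=0
L=4*4+3=19  i=0*2+0=0

19,0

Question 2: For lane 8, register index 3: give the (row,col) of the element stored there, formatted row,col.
lane 8→8/4=2, 8 mod 4=0
i=3  r:2·0+1+8→9  c:2

9,2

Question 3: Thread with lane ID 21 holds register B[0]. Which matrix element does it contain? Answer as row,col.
2,5

lane 21->21/4=5, 21 mod 4=1
i=0  r:2·1+0+0->2  c:5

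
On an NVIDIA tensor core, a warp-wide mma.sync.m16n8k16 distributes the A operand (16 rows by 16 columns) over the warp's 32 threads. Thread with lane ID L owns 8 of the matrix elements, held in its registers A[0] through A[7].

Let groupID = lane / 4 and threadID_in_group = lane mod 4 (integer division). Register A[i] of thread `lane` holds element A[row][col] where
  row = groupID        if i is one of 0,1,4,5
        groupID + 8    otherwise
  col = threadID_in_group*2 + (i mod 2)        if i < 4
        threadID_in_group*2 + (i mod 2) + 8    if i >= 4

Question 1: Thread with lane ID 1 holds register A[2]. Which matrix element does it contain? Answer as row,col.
8,2

L=1->gid=1>>2=0, tid=1&3=1
[2]->row 0+8=8  col 1·2+0+0=2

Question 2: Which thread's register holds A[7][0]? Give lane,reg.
r=7→G=7,rhi=0  c=0→chi=0,T=0,p=0
L=7*4+0=28  i=0*4+0*2+0=0

28,0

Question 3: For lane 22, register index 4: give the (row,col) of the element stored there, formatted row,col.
5,12

lane 22⇒22/4=5, 22 mod 4=2
i=4  r:5+0⇒5  c:2·2+0+8⇒12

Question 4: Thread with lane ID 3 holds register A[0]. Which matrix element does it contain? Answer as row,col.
0,6

3: G=0,T=3
[0] (0+0,3*2+0+0) = (0,6)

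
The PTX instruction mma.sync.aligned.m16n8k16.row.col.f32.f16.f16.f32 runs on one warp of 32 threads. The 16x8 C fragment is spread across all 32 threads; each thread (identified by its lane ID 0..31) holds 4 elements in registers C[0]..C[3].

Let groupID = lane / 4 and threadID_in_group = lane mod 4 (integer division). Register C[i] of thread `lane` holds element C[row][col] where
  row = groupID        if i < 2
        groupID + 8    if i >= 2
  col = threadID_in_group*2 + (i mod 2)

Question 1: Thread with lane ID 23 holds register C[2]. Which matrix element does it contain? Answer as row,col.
13,6

lane 23→23/4=5, 23 mod 4=3
i=2  r:5+8→13  c:2·3+0→6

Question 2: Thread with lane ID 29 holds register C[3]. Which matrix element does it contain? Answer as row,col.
15,3

L=29->gid=29>>2=7, tid=29&3=1
[3]->row 7+8=15  col 1·2+1=3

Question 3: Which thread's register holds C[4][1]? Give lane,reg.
r=4->g=4,rb=0  c=1->t=0,b0=1
L=4*4+0=16  i=0*2+1=1

16,1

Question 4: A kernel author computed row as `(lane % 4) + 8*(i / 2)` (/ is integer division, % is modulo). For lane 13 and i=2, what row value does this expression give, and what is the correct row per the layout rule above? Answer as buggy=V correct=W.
`(lane % 4) + 8*(i / 2)`[13,2]→9
13: G=3,T=1
[2] (3+8,1*2+0) = (11,2)
row: 9 vs 11

buggy=9 correct=11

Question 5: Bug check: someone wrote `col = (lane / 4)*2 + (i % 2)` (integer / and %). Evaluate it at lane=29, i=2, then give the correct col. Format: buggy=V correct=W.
buggy=14 correct=2

`(lane / 4)*2 + (i % 2)`[29,2]⇒14
L=29⇒gr=29>>2=7, th=29&3=1
[2]⇒row 7+8=15  col 1·2+0=2
col: 14 vs 2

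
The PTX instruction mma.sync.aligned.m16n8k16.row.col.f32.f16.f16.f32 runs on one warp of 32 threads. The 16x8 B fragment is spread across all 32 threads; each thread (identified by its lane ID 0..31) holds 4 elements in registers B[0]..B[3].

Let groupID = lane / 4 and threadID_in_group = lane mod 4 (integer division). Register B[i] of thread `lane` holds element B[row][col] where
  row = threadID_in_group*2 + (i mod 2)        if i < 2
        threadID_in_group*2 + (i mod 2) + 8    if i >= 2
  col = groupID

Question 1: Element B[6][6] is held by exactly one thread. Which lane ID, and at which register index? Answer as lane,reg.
27,0

c=6->g=6  r=6->rb=0,t=3,b0=0
L=6*4+3=27  i=0*2+0=0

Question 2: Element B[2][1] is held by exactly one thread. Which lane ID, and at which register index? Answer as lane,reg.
5,0

c=1⇒gr=1  r=2⇒Rb=0,th=1,odd=0
L=1*4+1=5  i=0*2+0=0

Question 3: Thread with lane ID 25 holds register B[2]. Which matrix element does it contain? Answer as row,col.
lane 25->25/4=6, 25 mod 4=1
i=2  r:2·1+0+8->10  c:6

10,6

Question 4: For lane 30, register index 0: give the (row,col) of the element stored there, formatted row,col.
4,7

L=30->g=30>>2=7, t=30&3=2
[0]->row 2·2+0+0=4  col g=7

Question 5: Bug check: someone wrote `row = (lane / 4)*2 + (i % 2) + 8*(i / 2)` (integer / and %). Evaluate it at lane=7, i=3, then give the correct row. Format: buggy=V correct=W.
`(lane / 4)*2 + (i % 2) + 8*(i / 2)`[7,3]->11
7: gid=1,tid=3
[3] (3*2+1+8,1) = (15,1)
row: 11 vs 15

buggy=11 correct=15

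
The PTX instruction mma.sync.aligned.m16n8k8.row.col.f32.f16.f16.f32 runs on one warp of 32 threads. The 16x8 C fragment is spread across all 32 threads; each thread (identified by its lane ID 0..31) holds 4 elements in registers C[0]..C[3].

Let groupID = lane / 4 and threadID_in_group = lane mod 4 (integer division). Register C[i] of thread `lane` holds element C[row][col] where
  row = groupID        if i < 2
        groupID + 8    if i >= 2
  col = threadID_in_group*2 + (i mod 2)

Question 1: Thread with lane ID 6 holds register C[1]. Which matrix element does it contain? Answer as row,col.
1,5

lane 6: grp=1 (6/4), tig=2 (6%4)
i=1: r=1+0=1, c=2*2+1=5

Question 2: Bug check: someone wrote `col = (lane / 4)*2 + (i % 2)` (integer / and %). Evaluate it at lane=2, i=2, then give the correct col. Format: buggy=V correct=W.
`(lane / 4)*2 + (i % 2)`[2,2]->0
2: g=0,t=2
[2] (0+8,2*2+0) = (8,4)
col: 0 vs 4

buggy=0 correct=4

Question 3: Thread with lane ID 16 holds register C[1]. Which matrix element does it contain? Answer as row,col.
16: gid=4,tid=0
[1] (4+0,0*2+1) = (4,1)

4,1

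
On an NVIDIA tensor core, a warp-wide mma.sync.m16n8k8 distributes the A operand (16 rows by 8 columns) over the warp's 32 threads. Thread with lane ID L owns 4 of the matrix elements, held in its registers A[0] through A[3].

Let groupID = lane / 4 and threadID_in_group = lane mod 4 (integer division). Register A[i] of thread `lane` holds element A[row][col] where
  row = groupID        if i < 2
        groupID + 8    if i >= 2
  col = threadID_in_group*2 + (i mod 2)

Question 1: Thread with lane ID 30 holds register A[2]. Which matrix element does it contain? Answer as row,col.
lane 30: G=7 (30/4), T=2 (30%4)
i=2: r=7+8=15, c=2*2+0=4

15,4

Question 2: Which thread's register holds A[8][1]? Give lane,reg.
0,3

r=8→G=0,rhi=1  c=1→T=0,p=1
L=0*4+0=0  i=1*2+1=3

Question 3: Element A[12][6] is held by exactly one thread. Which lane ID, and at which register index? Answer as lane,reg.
r=12→G=4,rhi=1  c=6→T=3,p=0
L=4*4+3=19  i=1*2+0=2

19,2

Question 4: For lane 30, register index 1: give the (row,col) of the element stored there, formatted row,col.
7,5

L=30->g=30>>2=7, t=30&3=2
[1]->row 7+0=7  col 2·2+1=5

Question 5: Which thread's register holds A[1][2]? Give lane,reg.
5,0

r=1→G=1,rhi=0  c=2→T=1,p=0
L=1*4+1=5  i=0*2+0=0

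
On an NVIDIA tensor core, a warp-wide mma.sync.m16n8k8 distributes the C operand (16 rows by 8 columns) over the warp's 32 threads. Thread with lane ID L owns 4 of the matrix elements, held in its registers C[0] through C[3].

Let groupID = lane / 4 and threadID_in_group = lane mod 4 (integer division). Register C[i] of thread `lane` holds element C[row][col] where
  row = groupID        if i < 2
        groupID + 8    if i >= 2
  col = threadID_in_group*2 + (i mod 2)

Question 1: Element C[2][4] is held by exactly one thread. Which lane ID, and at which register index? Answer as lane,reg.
10,0

r=2⇒gr=2,Rb=0  c=4⇒th=2,odd=0
L=2*4+2=10  i=0*2+0=0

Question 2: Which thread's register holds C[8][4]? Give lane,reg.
2,2

r: 8->gid=0,r8=1  c: 4->tid=2,i&1=0
L=0*4+2=2  i=1*2+0=2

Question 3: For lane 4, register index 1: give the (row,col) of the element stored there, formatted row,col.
1,1

lane 4: G=1 (4/4), T=0 (4%4)
i=1: r=1+0=1, c=0*2+1=1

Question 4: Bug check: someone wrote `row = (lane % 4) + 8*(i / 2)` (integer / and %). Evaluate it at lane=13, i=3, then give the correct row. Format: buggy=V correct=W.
`(lane % 4) + 8*(i / 2)`[13,3]->9
lane 13->13/4=3, 13 mod 4=1
i=3  r:3+8->11  c:2·1+1->3
row: 9 vs 11

buggy=9 correct=11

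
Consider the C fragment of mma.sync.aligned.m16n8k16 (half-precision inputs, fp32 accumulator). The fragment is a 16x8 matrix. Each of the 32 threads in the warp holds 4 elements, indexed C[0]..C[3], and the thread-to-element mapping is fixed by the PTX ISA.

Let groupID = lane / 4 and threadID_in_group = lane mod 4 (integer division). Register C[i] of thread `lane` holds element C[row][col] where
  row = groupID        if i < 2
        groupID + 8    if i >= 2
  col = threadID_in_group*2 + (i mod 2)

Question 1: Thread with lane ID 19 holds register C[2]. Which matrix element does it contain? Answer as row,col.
12,6

L=19=>grp=19>>2=4, tig=19&3=3
[2]=>row 4+8=12  col 3·2+0=6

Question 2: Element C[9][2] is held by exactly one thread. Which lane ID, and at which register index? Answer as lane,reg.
5,2

r: 9->gid=1,r8=1  c: 2->tid=1,i&1=0
L=1*4+1=5  i=1*2+0=2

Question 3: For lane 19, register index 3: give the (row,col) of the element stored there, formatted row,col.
L=19→G=19>>2=4, T=19&3=3
[3]→row 4+8=12  col 3·2+1=7

12,7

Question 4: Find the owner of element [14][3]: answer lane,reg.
r=14->g=6,rb=1  c=3->t=1,b0=1
L=6*4+1=25  i=1*2+1=3

25,3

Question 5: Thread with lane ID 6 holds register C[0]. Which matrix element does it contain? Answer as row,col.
1,4

lane 6: G=1 (6/4), T=2 (6%4)
i=0: r=1+0=1, c=2*2+0=4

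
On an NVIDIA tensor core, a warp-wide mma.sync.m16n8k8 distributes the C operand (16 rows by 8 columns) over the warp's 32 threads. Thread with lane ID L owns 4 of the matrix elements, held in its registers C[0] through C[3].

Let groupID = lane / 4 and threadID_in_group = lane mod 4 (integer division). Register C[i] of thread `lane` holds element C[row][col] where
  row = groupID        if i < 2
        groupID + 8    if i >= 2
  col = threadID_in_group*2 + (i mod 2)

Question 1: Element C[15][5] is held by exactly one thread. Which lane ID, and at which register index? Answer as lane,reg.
r:15=>grp=7,rB=1  c:5=>tig=2,lo=1
L=7*4+2=30  i=1*2+1=3

30,3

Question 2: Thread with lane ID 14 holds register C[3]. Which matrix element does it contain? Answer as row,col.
11,5

14: G=3,T=2
[3] (3+8,2*2+1) = (11,5)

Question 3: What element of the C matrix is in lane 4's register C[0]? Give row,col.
1,0

lane 4→4/4=1, 4 mod 4=0
i=0  r:1+0→1  c:2·0+0→0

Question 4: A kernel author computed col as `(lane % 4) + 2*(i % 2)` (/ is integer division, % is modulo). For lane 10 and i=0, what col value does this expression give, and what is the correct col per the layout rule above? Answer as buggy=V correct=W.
`(lane % 4) + 2*(i % 2)`[10,0]->2
lane 10: gid=2 (10/4), tid=2 (10%4)
i=0: r=2+0=2, c=2*2+0=4
col: 2 vs 4

buggy=2 correct=4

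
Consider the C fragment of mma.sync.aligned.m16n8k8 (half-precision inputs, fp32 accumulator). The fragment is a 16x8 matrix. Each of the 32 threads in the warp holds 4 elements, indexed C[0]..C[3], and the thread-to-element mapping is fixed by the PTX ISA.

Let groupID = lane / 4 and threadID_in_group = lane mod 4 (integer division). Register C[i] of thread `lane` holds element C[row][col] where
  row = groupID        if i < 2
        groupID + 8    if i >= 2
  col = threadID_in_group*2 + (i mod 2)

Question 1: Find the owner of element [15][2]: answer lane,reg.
r=15⇒gr=7,Rb=1  c=2⇒th=1,odd=0
L=7*4+1=29  i=1*2+0=2

29,2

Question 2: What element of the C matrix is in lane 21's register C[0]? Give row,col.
lane 21⇒21/4=5, 21 mod 4=1
i=0  r:5+0⇒5  c:2·1+0⇒2

5,2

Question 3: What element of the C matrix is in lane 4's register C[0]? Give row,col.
lane 4→4/4=1, 4 mod 4=0
i=0  r:1+0→1  c:2·0+0→0

1,0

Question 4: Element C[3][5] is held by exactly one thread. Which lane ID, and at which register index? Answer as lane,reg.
r=3→G=3,rhi=0  c=5→T=2,p=1
L=3*4+2=14  i=0*2+1=1

14,1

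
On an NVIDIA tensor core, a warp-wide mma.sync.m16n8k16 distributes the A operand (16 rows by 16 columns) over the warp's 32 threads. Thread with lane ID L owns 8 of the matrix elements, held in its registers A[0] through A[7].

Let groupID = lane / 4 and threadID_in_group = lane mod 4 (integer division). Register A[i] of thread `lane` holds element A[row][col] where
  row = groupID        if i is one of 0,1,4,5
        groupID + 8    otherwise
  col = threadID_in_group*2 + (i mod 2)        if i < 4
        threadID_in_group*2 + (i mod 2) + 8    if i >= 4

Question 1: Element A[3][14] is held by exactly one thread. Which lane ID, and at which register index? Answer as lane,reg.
r=3→G=3,rhi=0  c=14→chi=1,T=3,p=0
L=3*4+3=15  i=1*4+0*2+0=4

15,4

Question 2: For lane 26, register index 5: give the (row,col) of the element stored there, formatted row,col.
lane 26=>26/4=6, 26 mod 4=2
i=5  r:6+0=>6  c:2·2+1+8=>13

6,13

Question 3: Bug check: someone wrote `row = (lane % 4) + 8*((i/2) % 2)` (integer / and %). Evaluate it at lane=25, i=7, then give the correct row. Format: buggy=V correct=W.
buggy=9 correct=14

`(lane % 4) + 8*((i/2) % 2)`[25,7]->9
L=25->gid=25>>2=6, tid=25&3=1
[7]->row 6+8=14  col 1·2+1+8=11
row: 9 vs 14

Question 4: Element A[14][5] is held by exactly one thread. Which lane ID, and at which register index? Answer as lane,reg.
r=14->g=6,rb=1  c=5->cb=0,t=2,b0=1
L=6*4+2=26  i=0*4+1*2+1=3

26,3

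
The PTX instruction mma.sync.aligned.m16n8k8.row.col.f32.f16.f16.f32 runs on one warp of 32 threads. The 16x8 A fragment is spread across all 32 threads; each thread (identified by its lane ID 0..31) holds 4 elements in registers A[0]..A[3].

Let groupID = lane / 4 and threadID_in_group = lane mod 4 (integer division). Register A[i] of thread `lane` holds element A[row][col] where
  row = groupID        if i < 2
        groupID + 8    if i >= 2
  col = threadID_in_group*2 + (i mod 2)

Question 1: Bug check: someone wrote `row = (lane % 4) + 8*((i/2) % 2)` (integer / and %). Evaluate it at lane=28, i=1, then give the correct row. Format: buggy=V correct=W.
`(lane % 4) + 8*((i/2) % 2)`[28,1]->0
lane 28->28/4=7, 28 mod 4=0
i=1  r:7+0->7  c:2·0+1->1
row: 0 vs 7

buggy=0 correct=7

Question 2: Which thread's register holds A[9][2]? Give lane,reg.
r=9⇒gr=1,Rb=1  c=2⇒th=1,odd=0
L=1*4+1=5  i=1*2+0=2

5,2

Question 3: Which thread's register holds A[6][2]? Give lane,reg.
r:6=>grp=6,rB=0  c:2=>tig=1,lo=0
L=6*4+1=25  i=0*2+0=0

25,0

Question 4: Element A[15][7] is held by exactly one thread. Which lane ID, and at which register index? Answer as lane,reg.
r:15=>grp=7,rB=1  c:7=>tig=3,lo=1
L=7*4+3=31  i=1*2+1=3

31,3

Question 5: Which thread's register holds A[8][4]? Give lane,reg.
2,2

r=8→G=0,rhi=1  c=4→T=2,p=0
L=0*4+2=2  i=1*2+0=2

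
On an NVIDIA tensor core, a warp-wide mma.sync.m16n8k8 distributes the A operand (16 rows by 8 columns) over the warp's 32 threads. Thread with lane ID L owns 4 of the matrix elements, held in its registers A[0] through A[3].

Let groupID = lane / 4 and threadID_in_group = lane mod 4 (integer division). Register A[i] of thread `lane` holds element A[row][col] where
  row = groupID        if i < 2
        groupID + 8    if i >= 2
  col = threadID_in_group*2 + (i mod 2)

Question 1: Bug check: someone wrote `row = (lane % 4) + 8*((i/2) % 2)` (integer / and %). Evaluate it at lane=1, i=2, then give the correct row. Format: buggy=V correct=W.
buggy=9 correct=8

`(lane % 4) + 8*((i/2) % 2)`[1,2]→9
lane 1→1/4=0, 1 mod 4=1
i=2  r:0+8→8  c:2·1+0→2
row: 9 vs 8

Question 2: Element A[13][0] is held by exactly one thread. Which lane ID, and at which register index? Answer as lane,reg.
r:13=>grp=5,rB=1  c:0=>tig=0,lo=0
L=5*4+0=20  i=1*2+0=2

20,2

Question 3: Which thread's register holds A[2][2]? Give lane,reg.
r=2->g=2,rb=0  c=2->t=1,b0=0
L=2*4+1=9  i=0*2+0=0

9,0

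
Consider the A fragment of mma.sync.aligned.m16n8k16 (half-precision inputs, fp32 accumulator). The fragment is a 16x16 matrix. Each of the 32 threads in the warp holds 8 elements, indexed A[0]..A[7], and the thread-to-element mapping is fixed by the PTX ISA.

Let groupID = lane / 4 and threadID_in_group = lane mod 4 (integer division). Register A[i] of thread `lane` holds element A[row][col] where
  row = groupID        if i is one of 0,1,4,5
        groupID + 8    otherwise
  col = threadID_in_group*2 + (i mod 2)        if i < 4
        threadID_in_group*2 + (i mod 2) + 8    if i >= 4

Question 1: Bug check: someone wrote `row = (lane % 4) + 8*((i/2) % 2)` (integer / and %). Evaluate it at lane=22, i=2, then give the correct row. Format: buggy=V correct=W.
buggy=10 correct=13

`(lane % 4) + 8*((i/2) % 2)`[22,2]→10
L=22→G=22>>2=5, T=22&3=2
[2]→row 5+8=13  col 2·2+0+0=4
row: 10 vs 13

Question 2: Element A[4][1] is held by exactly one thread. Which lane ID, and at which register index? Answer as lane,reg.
r:4=>grp=4,rB=0  c:1=>cB=0,tig=0,lo=1
L=4*4+0=16  i=0*4+0*2+1=1

16,1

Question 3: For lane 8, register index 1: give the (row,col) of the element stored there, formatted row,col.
2,1

L=8->g=8>>2=2, t=8&3=0
[1]->row 2+0=2  col 0·2+1+0=1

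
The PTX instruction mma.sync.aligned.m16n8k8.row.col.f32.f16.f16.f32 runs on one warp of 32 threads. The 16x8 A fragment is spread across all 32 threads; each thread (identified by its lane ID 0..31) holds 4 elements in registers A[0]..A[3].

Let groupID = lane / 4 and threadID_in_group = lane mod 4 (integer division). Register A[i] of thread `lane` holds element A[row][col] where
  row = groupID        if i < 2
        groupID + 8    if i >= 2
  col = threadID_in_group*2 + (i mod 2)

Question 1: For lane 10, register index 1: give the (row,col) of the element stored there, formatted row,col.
2,5

10: grp=2,tig=2
[1] (2+0,2*2+1) = (2,5)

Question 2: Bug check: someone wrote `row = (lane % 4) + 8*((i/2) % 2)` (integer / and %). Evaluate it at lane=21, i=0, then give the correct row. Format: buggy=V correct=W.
`(lane % 4) + 8*((i/2) % 2)`[21,0]→1
21: G=5,T=1
[0] (5+0,1*2+0) = (5,2)
row: 1 vs 5

buggy=1 correct=5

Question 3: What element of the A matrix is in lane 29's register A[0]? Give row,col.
lane 29⇒29/4=7, 29 mod 4=1
i=0  r:7+0⇒7  c:2·1+0⇒2

7,2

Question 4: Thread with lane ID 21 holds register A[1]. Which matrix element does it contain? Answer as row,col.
lane 21->21/4=5, 21 mod 4=1
i=1  r:5+0->5  c:2·1+1->3

5,3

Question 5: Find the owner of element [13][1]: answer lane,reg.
r=13⇒gr=5,Rb=1  c=1⇒th=0,odd=1
L=5*4+0=20  i=1*2+1=3

20,3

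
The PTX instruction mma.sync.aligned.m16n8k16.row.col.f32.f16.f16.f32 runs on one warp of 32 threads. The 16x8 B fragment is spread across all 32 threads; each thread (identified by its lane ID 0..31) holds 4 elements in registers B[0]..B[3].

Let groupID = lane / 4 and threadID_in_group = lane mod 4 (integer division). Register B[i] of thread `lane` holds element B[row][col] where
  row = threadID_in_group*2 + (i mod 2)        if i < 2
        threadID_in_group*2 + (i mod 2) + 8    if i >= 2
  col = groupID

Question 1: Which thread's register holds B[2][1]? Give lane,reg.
c=1⇒gr=1  r=2⇒Rb=0,th=1,odd=0
L=1*4+1=5  i=0*2+0=0

5,0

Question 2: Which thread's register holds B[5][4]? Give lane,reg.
18,1

c=4⇒gr=4  r=5⇒Rb=0,th=2,odd=1
L=4*4+2=18  i=0*2+1=1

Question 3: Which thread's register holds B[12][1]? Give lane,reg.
6,2

c=1→G=1  r=12→rhi=1,T=2,p=0
L=1*4+2=6  i=1*2+0=2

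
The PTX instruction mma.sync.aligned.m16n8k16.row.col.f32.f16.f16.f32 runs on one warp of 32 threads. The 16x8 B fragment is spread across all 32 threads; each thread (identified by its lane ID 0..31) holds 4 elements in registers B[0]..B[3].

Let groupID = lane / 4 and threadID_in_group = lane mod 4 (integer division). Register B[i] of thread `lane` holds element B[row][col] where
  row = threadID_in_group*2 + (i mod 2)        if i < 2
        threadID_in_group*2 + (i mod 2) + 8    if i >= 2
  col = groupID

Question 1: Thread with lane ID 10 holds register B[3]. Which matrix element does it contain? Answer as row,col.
13,2

lane 10->10/4=2, 10 mod 4=2
i=3  r:2·2+1+8->13  c:2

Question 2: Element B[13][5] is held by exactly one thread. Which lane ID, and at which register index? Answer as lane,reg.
22,3

c:5=>grp=5  r:13=>rB=1,tig=2,lo=1
L=5*4+2=22  i=1*2+1=3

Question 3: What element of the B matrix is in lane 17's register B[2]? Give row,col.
lane 17: G=4 (17/4), T=1 (17%4)
i=2: r=1*2+0+8=10, c=G=4

10,4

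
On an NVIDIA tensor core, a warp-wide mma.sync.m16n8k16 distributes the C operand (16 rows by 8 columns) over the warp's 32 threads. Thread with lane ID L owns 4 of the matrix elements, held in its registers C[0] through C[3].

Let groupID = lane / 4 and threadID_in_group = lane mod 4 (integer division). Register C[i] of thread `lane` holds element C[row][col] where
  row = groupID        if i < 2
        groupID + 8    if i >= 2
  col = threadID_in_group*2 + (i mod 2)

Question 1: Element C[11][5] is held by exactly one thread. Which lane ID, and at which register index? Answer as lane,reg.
14,3

r=11->g=3,rb=1  c=5->t=2,b0=1
L=3*4+2=14  i=1*2+1=3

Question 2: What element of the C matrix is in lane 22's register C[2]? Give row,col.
13,4

22: g=5,t=2
[2] (5+8,2*2+0) = (13,4)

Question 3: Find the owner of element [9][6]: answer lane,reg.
r: 9->gid=1,r8=1  c: 6->tid=3,i&1=0
L=1*4+3=7  i=1*2+0=2

7,2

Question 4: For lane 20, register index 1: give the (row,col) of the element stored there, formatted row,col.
5,1

L=20->g=20>>2=5, t=20&3=0
[1]->row 5+0=5  col 0·2+1=1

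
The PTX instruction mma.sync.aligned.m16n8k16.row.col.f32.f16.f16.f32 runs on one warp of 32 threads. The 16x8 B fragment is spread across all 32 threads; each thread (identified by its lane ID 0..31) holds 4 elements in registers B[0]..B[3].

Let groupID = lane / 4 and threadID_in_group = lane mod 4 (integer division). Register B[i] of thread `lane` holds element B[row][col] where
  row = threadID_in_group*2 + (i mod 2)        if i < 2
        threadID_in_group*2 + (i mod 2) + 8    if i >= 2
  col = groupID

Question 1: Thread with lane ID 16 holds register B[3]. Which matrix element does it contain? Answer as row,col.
9,4

lane 16: g=4 (16/4), t=0 (16%4)
i=3: r=0*2+1+8=9, c=g=4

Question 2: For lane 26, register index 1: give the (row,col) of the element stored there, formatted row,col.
lane 26: grp=6 (26/4), tig=2 (26%4)
i=1: r=2*2+1+0=5, c=grp=6

5,6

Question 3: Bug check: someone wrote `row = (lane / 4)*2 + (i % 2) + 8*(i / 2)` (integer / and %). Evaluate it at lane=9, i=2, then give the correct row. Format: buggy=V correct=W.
`(lane / 4)*2 + (i % 2) + 8*(i / 2)`[9,2]->12
9: g=2,t=1
[2] (1*2+0+8,2) = (10,2)
row: 12 vs 10

buggy=12 correct=10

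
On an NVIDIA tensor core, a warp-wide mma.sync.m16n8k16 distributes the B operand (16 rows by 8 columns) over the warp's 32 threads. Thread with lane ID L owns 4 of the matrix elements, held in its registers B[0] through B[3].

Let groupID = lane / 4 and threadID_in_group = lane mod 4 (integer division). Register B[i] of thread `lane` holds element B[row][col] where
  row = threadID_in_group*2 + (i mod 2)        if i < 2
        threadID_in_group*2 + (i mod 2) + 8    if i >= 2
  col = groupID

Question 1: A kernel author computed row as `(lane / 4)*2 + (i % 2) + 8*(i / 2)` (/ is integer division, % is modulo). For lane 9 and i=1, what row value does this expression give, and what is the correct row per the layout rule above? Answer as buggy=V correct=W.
`(lane / 4)*2 + (i % 2) + 8*(i / 2)`[9,1]->5
lane 9: gid=2 (9/4), tid=1 (9%4)
i=1: r=1*2+1+0=3, c=gid=2
row: 5 vs 3

buggy=5 correct=3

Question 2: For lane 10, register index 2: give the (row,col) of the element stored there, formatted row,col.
L=10=>grp=10>>2=2, tig=10&3=2
[2]=>row 2·2+0+8=12  col grp=2

12,2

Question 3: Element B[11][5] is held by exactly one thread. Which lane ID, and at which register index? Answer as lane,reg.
c=5⇒gr=5  r=11⇒Rb=1,th=1,odd=1
L=5*4+1=21  i=1*2+1=3

21,3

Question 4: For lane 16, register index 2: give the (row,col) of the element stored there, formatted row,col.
L=16->gid=16>>2=4, tid=16&3=0
[2]->row 0·2+0+8=8  col gid=4

8,4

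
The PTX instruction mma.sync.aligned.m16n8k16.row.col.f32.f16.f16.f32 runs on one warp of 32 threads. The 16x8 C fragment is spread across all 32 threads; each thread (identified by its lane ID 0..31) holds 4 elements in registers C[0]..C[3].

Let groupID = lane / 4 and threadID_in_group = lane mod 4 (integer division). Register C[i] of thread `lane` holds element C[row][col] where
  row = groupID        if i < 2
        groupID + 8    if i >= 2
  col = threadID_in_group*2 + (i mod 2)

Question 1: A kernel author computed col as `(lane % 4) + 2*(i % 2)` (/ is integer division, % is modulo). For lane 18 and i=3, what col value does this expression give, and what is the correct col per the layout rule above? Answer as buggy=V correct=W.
`(lane % 4) + 2*(i % 2)`[18,3]⇒4
L=18⇒gr=18>>2=4, th=18&3=2
[3]⇒row 4+8=12  col 2·2+1=5
col: 4 vs 5

buggy=4 correct=5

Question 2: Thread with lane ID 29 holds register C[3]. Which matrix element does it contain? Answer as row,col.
15,3

L=29→G=29>>2=7, T=29&3=1
[3]→row 7+8=15  col 1·2+1=3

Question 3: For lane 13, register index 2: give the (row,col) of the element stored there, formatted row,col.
lane 13: g=3 (13/4), t=1 (13%4)
i=2: r=3+8=11, c=1*2+0=2

11,2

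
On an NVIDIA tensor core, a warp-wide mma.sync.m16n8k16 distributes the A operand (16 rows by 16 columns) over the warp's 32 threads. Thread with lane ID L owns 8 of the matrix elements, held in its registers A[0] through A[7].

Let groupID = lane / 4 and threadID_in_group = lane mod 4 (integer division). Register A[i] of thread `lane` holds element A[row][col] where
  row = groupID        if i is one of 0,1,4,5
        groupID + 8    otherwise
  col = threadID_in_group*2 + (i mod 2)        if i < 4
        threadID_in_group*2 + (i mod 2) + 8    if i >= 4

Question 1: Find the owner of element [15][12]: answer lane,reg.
r:15=>grp=7,rB=1  c:12=>cB=1,tig=2,lo=0
L=7*4+2=30  i=1*4+1*2+0=6

30,6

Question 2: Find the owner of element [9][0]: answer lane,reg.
4,2

r=9⇒gr=1,Rb=1  c=0⇒Cb=0,th=0,odd=0
L=1*4+0=4  i=0*4+1*2+0=2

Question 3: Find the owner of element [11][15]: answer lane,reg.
r=11→G=3,rhi=1  c=15→chi=1,T=3,p=1
L=3*4+3=15  i=1*4+1*2+1=7

15,7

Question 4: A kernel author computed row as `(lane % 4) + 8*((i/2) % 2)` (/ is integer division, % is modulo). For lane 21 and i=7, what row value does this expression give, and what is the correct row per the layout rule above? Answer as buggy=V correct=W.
buggy=9 correct=13

`(lane % 4) + 8*((i/2) % 2)`[21,7]=>9
lane 21=>21/4=5, 21 mod 4=1
i=7  r:5+8=>13  c:2·1+1+8=>11
row: 9 vs 13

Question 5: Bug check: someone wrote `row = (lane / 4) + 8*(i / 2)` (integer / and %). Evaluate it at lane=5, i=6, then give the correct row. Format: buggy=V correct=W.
buggy=25 correct=9

`(lane / 4) + 8*(i / 2)`[5,6]⇒25
L=5⇒gr=5>>2=1, th=5&3=1
[6]⇒row 1+8=9  col 1·2+0+8=10
row: 25 vs 9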